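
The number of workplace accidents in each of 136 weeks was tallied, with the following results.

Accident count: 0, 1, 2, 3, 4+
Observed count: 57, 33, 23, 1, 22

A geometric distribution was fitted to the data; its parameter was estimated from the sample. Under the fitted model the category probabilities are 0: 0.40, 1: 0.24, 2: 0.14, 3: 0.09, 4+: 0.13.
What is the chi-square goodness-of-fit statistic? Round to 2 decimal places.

Expected counts E_i = n·p_i: 136×0.40 = 54.4, 136×0.24 = 32.64, 136×0.14 = 19.04, 136×0.09 = 12.24, 136×0.13 = 17.68.
cat         O        E   (O−E)²/E
0          57     54.4      0.124
1          33    32.64      0.004
2          23    19.04      0.824
3           1    12.24     10.322
4+         22    17.68      1.056
Sum = 12.33

12.33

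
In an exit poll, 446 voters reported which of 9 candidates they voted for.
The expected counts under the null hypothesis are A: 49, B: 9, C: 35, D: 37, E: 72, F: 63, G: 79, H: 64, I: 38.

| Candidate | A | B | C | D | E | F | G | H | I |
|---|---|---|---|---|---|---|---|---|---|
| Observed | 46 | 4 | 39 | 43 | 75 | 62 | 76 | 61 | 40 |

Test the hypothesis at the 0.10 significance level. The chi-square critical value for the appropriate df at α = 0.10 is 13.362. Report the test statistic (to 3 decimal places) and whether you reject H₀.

4.892; do not reject

A: (46 − 49)²/49 = 9/49 = 0.1837
B: (4 − 9)²/9 = 25/9 = 2.7778
C: (39 − 35)²/35 = 16/35 = 0.4571
D: (43 − 37)²/37 = 36/37 = 0.9730
E: (75 − 72)²/72 = 9/72 = 0.1250
F: (62 − 63)²/63 = 1/63 = 0.0159
G: (76 − 79)²/79 = 9/79 = 0.1139
H: (61 − 64)²/64 = 9/64 = 0.1406
I: (40 − 38)²/38 = 4/38 = 0.1053
Sum = 4.892
df = 8. Since 4.892 < 13.362, we do not reject H₀.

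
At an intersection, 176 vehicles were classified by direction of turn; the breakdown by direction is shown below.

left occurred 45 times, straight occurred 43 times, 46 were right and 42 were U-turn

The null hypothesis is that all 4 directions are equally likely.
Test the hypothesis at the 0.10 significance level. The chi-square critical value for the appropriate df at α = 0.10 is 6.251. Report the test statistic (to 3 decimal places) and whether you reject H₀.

0.227; do not reject

Expected count for each of the 4 categories: 176/4 = 44.
cat           O        E   (O−E)²/E
left         45       44     0.0227
straight     43       44     0.0227
right        46       44     0.0909
U-turn       42       44     0.0909
Sum = 0.227
df = 3. Since 0.227 < 6.251, we do not reject H₀.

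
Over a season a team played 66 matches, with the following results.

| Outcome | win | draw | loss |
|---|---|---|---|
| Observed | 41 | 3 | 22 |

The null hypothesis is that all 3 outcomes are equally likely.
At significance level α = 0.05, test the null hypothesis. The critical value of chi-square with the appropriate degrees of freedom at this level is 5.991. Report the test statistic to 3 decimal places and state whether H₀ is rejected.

Under H₀ each category has probability 1/3, so each expected count is 66/3 = 22.
win: (41 − 22)²/22 = 361/22 = 16.4091
draw: (3 − 22)²/22 = 361/22 = 16.4091
loss: (22 − 22)²/22 = 0/22 = 0.0000
Sum = 32.818
df = 2. Since 32.818 > 5.991, we reject H₀.

32.818; reject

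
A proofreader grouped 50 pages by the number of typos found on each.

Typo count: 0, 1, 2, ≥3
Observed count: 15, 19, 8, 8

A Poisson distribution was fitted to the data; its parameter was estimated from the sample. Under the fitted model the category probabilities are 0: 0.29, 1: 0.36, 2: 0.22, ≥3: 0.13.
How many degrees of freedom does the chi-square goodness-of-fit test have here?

There are k = 4 categories and 1 parameter estimated from the data, so df = 4 − 1 − 1 = 2.

2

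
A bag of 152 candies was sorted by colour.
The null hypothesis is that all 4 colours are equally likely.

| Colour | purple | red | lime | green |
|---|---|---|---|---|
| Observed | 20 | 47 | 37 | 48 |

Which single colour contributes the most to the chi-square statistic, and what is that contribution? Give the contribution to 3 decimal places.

purple, 8.526

Under H₀ each category has probability 1/4, so each expected count is 152/4 = 38.
purple: (20 − 38)²/38 = 324/38 = 8.5263
red: (47 − 38)²/38 = 81/38 = 2.1316
lime: (37 − 38)²/38 = 1/38 = 0.0263
green: (48 − 38)²/38 = 100/38 = 2.6316
The largest term is for purple: 8.526.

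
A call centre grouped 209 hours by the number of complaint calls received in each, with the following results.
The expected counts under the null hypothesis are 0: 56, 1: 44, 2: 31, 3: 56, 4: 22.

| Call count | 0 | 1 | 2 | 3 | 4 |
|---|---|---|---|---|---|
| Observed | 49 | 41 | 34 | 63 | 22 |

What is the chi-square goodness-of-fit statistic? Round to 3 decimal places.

2.245

0: (49 − 56)²/56 = 49/56 = 0.8750
1: (41 − 44)²/44 = 9/44 = 0.2045
2: (34 − 31)²/31 = 9/31 = 0.2903
3: (63 − 56)²/56 = 49/56 = 0.8750
4: (22 − 22)²/22 = 0/22 = 0.0000
Sum = 2.245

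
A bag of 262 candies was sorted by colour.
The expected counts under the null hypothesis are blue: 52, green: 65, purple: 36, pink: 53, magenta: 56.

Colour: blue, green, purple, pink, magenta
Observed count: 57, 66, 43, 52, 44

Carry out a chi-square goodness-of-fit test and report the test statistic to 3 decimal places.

4.448

cat          O        E   (O−E)²/E
blue        57       52     0.4808
green       66       65     0.0154
purple      43       36     1.3611
pink        52       53     0.0189
magenta     44       56     2.5714
Sum = 4.448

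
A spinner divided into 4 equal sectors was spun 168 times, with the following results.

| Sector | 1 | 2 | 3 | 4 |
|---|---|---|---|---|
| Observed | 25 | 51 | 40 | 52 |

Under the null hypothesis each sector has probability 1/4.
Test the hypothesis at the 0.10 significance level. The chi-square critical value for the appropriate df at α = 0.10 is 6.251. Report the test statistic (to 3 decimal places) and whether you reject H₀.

Expected count for each of the 4 categories: 168/4 = 42.
1: (25 − 42)²/42 = 289/42 = 6.8810
2: (51 − 42)²/42 = 81/42 = 1.9286
3: (40 − 42)²/42 = 4/42 = 0.0952
4: (52 − 42)²/42 = 100/42 = 2.3810
Sum = 11.286
df = 3. Since 11.286 > 6.251, we reject H₀.

11.286; reject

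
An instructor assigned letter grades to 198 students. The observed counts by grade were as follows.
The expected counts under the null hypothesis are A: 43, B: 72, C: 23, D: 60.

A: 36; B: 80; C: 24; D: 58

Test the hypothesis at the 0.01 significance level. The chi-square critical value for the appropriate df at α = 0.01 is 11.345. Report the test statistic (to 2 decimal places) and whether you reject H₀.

χ² = (36−43)²/43 + (80−72)²/72 + (24−23)²/23 + (58−60)²/60
   = 1.140 + 0.889 + 0.043 + 0.067
Sum = 2.14
df = 3. Since 2.14 < 11.345, we do not reject H₀.

2.14; do not reject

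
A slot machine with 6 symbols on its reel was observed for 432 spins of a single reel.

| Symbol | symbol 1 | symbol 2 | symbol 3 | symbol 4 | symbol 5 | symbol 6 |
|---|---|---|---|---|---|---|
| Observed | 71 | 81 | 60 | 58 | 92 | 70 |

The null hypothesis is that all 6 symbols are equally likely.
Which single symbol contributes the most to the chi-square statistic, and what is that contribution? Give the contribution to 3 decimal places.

Under H₀ each category has probability 1/6, so each expected count is 432/6 = 72.
cat           O        E   (O−E)²/E
symbol 1     71       72     0.0139
symbol 2     81       72     1.1250
symbol 3     60       72     2.0000
symbol 4     58       72     2.7222
symbol 5     92       72     5.5556
symbol 6     70       72     0.0556
The largest term is for symbol 5: 5.556.

symbol 5, 5.556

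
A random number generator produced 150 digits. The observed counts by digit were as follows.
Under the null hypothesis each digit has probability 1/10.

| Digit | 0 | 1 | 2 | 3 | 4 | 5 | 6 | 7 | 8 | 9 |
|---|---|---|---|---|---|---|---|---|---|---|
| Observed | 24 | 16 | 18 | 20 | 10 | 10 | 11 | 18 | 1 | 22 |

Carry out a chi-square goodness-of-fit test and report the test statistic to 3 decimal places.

Under H₀ each category has probability 1/10, so each expected count is 150/10 = 15.
0: (24 − 15)²/15 = 81/15 = 5.4000
1: (16 − 15)²/15 = 1/15 = 0.0667
2: (18 − 15)²/15 = 9/15 = 0.6000
3: (20 − 15)²/15 = 25/15 = 1.6667
4: (10 − 15)²/15 = 25/15 = 1.6667
5: (10 − 15)²/15 = 25/15 = 1.6667
6: (11 − 15)²/15 = 16/15 = 1.0667
7: (18 − 15)²/15 = 9/15 = 0.6000
8: (1 − 15)²/15 = 196/15 = 13.0667
9: (22 − 15)²/15 = 49/15 = 3.2667
Sum = 29.067

29.067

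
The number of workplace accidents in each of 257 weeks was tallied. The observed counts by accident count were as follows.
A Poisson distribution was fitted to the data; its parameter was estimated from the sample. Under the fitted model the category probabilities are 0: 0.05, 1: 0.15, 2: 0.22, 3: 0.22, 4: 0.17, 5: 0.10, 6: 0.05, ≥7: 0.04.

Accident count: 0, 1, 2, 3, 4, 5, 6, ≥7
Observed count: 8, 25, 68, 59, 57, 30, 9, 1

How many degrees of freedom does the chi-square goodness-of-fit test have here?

6

There are k = 8 categories and 1 parameter estimated from the data, so df = 8 − 1 − 1 = 6.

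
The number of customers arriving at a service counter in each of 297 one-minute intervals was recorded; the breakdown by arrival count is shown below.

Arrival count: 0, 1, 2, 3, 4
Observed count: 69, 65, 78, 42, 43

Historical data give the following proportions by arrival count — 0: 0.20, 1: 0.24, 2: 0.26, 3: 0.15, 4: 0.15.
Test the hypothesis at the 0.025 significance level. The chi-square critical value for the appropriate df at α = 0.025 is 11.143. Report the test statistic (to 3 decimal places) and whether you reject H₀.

2.313; do not reject

Expected counts E_i = n·p_i: 297×0.20 = 59.4, 297×0.24 = 71.28, 297×0.26 = 77.22, 297×0.15 = 44.55, 297×0.15 = 44.55.
0: (69 − 59.4)²/59.4 = 92.16/59.4 = 1.5515
1: (65 − 71.28)²/71.28 = 39.4384/71.28 = 0.5533
2: (78 − 77.22)²/77.22 = 0.6084/77.22 = 0.0079
3: (42 − 44.55)²/44.55 = 6.5025/44.55 = 0.1460
4: (43 − 44.55)²/44.55 = 2.4025/44.55 = 0.0539
Sum = 2.313
df = 4. Since 2.313 < 11.143, we do not reject H₀.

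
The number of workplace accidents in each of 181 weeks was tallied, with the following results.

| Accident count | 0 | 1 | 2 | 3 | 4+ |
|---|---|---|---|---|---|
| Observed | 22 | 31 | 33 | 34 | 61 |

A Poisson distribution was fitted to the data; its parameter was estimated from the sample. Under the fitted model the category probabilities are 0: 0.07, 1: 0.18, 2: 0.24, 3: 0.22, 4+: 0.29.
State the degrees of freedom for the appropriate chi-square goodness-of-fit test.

There are k = 5 categories and 1 parameter estimated from the data, so df = 5 − 1 − 1 = 3.

3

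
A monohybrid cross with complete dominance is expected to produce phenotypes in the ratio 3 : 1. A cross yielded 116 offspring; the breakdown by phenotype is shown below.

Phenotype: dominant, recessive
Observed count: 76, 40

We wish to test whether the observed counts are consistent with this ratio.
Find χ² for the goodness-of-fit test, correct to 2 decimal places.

5.56

Ratio total = 4. Expected counts: 116×3/4 = 87, 116×1/4 = 29.
χ² = (76−87)²/87 + (40−29)²/29
   = 1.391 + 4.172
Sum = 5.56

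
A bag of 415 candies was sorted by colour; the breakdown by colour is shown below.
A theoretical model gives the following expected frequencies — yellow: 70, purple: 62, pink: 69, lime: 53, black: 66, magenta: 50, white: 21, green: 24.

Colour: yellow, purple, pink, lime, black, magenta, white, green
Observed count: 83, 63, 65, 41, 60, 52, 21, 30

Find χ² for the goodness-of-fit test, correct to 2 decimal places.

χ² = (83−70)²/70 + (63−62)²/62 + (65−69)²/69 + (41−53)²/53 + (60−66)²/66 + (52−50)²/50 + (21−21)²/21 + (30−24)²/24
   = 2.414 + 0.016 + 0.232 + 2.717 + 0.545 + 0.080 + 0.000 + 1.500
Sum = 7.50

7.50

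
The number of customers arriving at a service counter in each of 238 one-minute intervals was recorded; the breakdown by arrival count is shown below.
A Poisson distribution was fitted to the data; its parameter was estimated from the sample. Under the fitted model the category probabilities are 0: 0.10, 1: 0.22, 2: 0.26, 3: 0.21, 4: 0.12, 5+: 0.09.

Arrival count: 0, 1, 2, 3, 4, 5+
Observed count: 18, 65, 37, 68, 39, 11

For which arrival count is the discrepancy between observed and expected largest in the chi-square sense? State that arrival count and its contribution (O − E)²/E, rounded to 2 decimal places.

Expected counts E_i = n·p_i: 238×0.10 = 23.8, 238×0.22 = 52.36, 238×0.26 = 61.88, 238×0.21 = 49.98, 238×0.12 = 28.56, 238×0.09 = 21.42.
0: (18 − 23.8)²/23.8 = 33.64/23.8 = 1.413
1: (65 − 52.36)²/52.36 = 159.7696/52.36 = 3.051
2: (37 − 61.88)²/61.88 = 619.0144/61.88 = 10.003
3: (68 − 49.98)²/49.98 = 324.7204/49.98 = 6.497
4: (39 − 28.56)²/28.56 = 108.9936/28.56 = 3.816
5+: (11 − 21.42)²/21.42 = 108.5764/21.42 = 5.069
The largest term is for 2: 10.00.

2, 10.00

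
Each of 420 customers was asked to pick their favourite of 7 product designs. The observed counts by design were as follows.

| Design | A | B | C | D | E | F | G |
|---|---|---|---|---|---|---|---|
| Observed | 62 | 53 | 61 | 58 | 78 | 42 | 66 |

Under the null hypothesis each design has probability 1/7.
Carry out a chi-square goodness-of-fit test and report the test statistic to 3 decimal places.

12.367

Expected count for each of the 7 categories: 420/7 = 60.
χ² = (62−60)²/60 + (53−60)²/60 + (61−60)²/60 + (58−60)²/60 + (78−60)²/60 + (42−60)²/60 + (66−60)²/60
   = 0.0667 + 0.8167 + 0.0167 + 0.0667 + 5.4000 + 5.4000 + 0.6000
Sum = 12.367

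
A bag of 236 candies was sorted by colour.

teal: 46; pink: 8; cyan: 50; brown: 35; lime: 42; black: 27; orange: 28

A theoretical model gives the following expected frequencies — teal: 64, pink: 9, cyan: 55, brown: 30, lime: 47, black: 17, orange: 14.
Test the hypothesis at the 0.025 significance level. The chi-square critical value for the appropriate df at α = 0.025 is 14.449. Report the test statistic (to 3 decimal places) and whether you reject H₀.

26.876; reject

teal: (46 − 64)²/64 = 324/64 = 5.0625
pink: (8 − 9)²/9 = 1/9 = 0.1111
cyan: (50 − 55)²/55 = 25/55 = 0.4545
brown: (35 − 30)²/30 = 25/30 = 0.8333
lime: (42 − 47)²/47 = 25/47 = 0.5319
black: (27 − 17)²/17 = 100/17 = 5.8824
orange: (28 − 14)²/14 = 196/14 = 14.0000
Sum = 26.876
df = 6. Since 26.876 > 14.449, we reject H₀.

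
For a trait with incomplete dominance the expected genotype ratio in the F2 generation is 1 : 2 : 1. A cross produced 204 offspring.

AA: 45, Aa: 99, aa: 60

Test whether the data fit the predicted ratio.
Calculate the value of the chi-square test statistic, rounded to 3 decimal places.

2.382

Ratio total = 4. Expected counts: 204×1/4 = 51, 204×2/4 = 102, 204×1/4 = 51.
cat         O        E   (O−E)²/E
AA         45       51     0.7059
Aa         99      102     0.0882
aa         60       51     1.5882
Sum = 2.382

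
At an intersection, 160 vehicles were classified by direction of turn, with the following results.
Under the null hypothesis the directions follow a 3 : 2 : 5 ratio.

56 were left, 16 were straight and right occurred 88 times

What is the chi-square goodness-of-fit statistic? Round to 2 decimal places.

Ratio total = 10. Expected counts: 160×3/10 = 48, 160×2/10 = 32, 160×5/10 = 80.
cat           O        E   (O−E)²/E
left         56       48      1.333
straight     16       32      8.000
right        88       80      0.800
Sum = 10.13

10.13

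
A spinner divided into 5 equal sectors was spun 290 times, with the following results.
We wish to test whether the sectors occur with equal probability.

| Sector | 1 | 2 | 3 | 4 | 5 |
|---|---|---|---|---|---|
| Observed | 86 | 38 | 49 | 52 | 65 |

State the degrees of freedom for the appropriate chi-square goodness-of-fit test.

4

There are k = 5 categories and no parameters were estimated from the data, so df = 5 − 1 = 4.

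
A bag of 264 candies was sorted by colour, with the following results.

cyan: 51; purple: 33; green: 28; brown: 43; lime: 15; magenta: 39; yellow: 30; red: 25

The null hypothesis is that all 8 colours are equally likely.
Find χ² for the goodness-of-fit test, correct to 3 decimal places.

26.727

Under H₀ each category has probability 1/8, so each expected count is 264/8 = 33.
cat          O        E   (O−E)²/E
cyan        51       33     9.8182
purple      33       33     0.0000
green       28       33     0.7576
brown       43       33     3.0303
lime        15       33     9.8182
magenta     39       33     1.0909
yellow      30       33     0.2727
red         25       33     1.9394
Sum = 26.727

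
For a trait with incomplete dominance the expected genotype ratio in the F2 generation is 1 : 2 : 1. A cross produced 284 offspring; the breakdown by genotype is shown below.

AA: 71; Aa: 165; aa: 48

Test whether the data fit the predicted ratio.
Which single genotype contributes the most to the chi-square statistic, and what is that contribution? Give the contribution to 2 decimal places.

aa, 7.45

Ratio total = 4. Expected counts: 284×1/4 = 71, 284×2/4 = 142, 284×1/4 = 71.
AA: (71 − 71)²/71 = 0/71 = 0.000
Aa: (165 − 142)²/142 = 529/142 = 3.725
aa: (48 − 71)²/71 = 529/71 = 7.451
The largest term is for aa: 7.45.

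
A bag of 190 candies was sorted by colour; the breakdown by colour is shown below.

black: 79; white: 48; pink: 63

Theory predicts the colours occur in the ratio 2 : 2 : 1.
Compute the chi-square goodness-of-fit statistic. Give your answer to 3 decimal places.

Ratio total = 5. Expected counts: 190×2/5 = 76, 190×2/5 = 76, 190×1/5 = 38.
cat         O        E   (O−E)²/E
black      79       76     0.1184
white      48       76    10.3158
pink       63       38    16.4474
Sum = 26.882

26.882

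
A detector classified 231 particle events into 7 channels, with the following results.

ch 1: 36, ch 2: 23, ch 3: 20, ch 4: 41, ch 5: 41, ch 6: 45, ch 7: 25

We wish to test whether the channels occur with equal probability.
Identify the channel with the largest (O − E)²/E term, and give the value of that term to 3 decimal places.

Expected count for each of the 7 categories: 231/7 = 33.
ch 1: (36 − 33)²/33 = 9/33 = 0.2727
ch 2: (23 − 33)²/33 = 100/33 = 3.0303
ch 3: (20 − 33)²/33 = 169/33 = 5.1212
ch 4: (41 − 33)²/33 = 64/33 = 1.9394
ch 5: (41 − 33)²/33 = 64/33 = 1.9394
ch 6: (45 − 33)²/33 = 144/33 = 4.3636
ch 7: (25 − 33)²/33 = 64/33 = 1.9394
The largest term is for ch 3: 5.121.

ch 3, 5.121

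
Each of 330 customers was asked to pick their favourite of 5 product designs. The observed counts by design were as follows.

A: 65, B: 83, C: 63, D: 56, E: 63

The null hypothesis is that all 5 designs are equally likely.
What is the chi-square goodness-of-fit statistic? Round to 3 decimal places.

6.182

Expected count for each of the 5 categories: 330/5 = 66.
A: (65 − 66)²/66 = 1/66 = 0.0152
B: (83 − 66)²/66 = 289/66 = 4.3788
C: (63 − 66)²/66 = 9/66 = 0.1364
D: (56 − 66)²/66 = 100/66 = 1.5152
E: (63 − 66)²/66 = 9/66 = 0.1364
Sum = 6.182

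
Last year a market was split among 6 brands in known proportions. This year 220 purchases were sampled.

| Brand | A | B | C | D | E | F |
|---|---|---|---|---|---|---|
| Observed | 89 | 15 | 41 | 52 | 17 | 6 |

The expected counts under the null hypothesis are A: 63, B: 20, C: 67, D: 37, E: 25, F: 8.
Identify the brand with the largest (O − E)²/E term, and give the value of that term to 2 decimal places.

A, 10.73

cat         O        E   (O−E)²/E
A          89       63     10.730
B          15       20      1.250
C          41       67     10.090
D          52       37      6.081
E          17       25      2.560
F           6        8      0.500
The largest term is for A: 10.73.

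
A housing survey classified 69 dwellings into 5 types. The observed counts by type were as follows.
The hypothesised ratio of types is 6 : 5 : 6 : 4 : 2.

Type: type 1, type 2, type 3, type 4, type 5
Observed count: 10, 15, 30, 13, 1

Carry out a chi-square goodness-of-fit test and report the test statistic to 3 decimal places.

15.806

Ratio total = 23. Expected counts: 69×6/23 = 18, 69×5/23 = 15, 69×6/23 = 18, 69×4/23 = 12, 69×2/23 = 6.
χ² = (10−18)²/18 + (15−15)²/15 + (30−18)²/18 + (13−12)²/12 + (1−6)²/6
   = 3.5556 + 0.0000 + 8.0000 + 0.0833 + 4.1667
Sum = 15.806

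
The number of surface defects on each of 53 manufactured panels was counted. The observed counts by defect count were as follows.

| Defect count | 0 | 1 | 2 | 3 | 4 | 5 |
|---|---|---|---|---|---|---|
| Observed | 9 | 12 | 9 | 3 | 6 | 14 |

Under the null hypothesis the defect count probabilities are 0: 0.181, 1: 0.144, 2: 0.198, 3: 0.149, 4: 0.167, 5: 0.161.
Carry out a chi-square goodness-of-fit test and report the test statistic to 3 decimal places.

Expected counts E_i = n·p_i: 53×0.181 = 9.593, 53×0.144 = 7.632, 53×0.198 = 10.494, 53×0.149 = 7.897, 53×0.167 = 8.851, 53×0.161 = 8.533.
χ² = (9−9.593)²/9.593 + (12−7.632)²/7.632 + (9−10.494)²/10.494 + (3−7.897)²/7.897 + (6−8.851)²/8.851 + (14−8.533)²/8.533
   = 0.0367 + 2.4999 + 0.2127 + 3.0367 + 0.9183 + 3.5026
Sum = 10.207

10.207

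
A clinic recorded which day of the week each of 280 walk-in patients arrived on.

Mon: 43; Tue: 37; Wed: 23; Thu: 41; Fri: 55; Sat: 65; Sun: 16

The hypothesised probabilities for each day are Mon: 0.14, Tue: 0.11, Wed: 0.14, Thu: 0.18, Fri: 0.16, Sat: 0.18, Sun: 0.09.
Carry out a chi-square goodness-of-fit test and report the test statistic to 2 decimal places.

19.97

Expected counts E_i = n·p_i: 280×0.14 = 39.2, 280×0.11 = 30.8, 280×0.14 = 39.2, 280×0.18 = 50.4, 280×0.16 = 44.8, 280×0.18 = 50.4, 280×0.09 = 25.2.
cat         O        E   (O−E)²/E
Mon        43     39.2      0.368
Tue        37     30.8      1.248
Wed        23     39.2      6.695
Thu        41     50.4      1.753
Fri        55     44.8      2.322
Sat        65     50.4      4.229
Sun        16     25.2      3.359
Sum = 19.97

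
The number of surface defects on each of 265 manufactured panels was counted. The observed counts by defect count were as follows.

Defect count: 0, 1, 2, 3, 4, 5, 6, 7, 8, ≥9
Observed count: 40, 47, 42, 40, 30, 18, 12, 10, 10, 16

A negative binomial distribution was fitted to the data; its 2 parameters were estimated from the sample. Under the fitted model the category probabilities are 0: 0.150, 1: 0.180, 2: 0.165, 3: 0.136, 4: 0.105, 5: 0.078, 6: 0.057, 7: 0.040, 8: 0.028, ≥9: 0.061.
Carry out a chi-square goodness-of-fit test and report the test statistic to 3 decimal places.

Expected counts E_i = n·p_i: 265×0.150 = 39.75, 265×0.180 = 47.7, 265×0.165 = 43.725, 265×0.136 = 36.04, 265×0.105 = 27.825, 265×0.078 = 20.67, 265×0.057 = 15.105, 265×0.040 = 10.6, 265×0.028 = 7.42, 265×0.061 = 16.165.
cat         O        E   (O−E)²/E
0          40    39.75     0.0016
1          47     47.7     0.0103
2          42   43.725     0.0681
3          40    36.04     0.4351
4          30   27.825     0.1700
5          18    20.67     0.3449
6          12   15.105     0.6383
7          10     10.6     0.0340
8          10     7.42     0.8971
≥9         16   16.165     0.0017
Sum = 2.601

2.601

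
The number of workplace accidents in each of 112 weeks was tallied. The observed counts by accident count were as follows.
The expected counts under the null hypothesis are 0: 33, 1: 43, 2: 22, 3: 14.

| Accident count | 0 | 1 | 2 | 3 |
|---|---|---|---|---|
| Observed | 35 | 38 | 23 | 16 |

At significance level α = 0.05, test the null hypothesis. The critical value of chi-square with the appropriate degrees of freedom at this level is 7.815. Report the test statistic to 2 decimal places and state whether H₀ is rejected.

1.03; do not reject

χ² = (35−33)²/33 + (38−43)²/43 + (23−22)²/22 + (16−14)²/14
   = 0.121 + 0.581 + 0.045 + 0.286
Sum = 1.03
df = 3. Since 1.03 < 7.815, we do not reject H₀.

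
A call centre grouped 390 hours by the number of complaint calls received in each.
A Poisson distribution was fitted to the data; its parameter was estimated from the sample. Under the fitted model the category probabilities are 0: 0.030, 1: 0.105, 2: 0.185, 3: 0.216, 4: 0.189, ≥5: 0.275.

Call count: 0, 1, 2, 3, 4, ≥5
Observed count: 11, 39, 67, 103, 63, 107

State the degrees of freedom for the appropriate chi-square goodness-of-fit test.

There are k = 6 categories and 1 parameter estimated from the data, so df = 6 − 1 − 1 = 4.

4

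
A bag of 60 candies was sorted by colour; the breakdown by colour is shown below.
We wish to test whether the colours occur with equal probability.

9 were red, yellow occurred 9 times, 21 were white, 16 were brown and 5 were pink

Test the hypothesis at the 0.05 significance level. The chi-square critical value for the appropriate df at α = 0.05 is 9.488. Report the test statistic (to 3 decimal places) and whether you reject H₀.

Expected count for each of the 5 categories: 60/5 = 12.
cat         O        E   (O−E)²/E
red         9       12     0.7500
yellow      9       12     0.7500
white      21       12     6.7500
brown      16       12     1.3333
pink        5       12     4.0833
Sum = 13.667
df = 4. Since 13.667 > 9.488, we reject H₀.

13.667; reject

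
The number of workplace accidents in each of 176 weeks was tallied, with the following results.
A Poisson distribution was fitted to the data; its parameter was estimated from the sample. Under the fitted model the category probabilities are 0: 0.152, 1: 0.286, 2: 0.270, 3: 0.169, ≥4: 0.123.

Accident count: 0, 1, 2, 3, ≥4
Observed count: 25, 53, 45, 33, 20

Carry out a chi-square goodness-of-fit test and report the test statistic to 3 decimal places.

Expected counts E_i = n·p_i: 176×0.152 = 26.752, 176×0.286 = 50.336, 176×0.270 = 47.52, 176×0.169 = 29.744, 176×0.123 = 21.648.
0: (25 − 26.752)²/26.752 = 3.069504/26.752 = 0.1147
1: (53 − 50.336)²/50.336 = 7.096896/50.336 = 0.1410
2: (45 − 47.52)²/47.52 = 6.3504/47.52 = 0.1336
3: (33 − 29.744)²/29.744 = 10.601536/29.744 = 0.3564
≥4: (20 − 21.648)²/21.648 = 2.715904/21.648 = 0.1255
Sum = 0.871

0.871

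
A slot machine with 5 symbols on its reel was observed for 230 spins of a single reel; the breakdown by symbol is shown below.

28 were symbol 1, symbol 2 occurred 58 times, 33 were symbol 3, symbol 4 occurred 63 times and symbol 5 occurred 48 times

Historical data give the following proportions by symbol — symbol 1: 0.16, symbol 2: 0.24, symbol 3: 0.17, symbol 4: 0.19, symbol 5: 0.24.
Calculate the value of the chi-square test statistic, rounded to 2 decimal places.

12.66

Expected counts E_i = n·p_i: 230×0.16 = 36.8, 230×0.24 = 55.2, 230×0.17 = 39.1, 230×0.19 = 43.7, 230×0.24 = 55.2.
χ² = (28−36.8)²/36.8 + (58−55.2)²/55.2 + (33−39.1)²/39.1 + (63−43.7)²/43.7 + (48−55.2)²/55.2
   = 2.104 + 0.142 + 0.952 + 8.524 + 0.939
Sum = 12.66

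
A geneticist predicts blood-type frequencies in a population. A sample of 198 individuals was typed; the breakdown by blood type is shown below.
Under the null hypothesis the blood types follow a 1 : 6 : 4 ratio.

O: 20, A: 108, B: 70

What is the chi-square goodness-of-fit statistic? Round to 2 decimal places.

0.28

Ratio total = 11. Expected counts: 198×1/11 = 18, 198×6/11 = 108, 198×4/11 = 72.
cat         O        E   (O−E)²/E
O          20       18      0.222
A         108      108      0.000
B          70       72      0.056
Sum = 0.28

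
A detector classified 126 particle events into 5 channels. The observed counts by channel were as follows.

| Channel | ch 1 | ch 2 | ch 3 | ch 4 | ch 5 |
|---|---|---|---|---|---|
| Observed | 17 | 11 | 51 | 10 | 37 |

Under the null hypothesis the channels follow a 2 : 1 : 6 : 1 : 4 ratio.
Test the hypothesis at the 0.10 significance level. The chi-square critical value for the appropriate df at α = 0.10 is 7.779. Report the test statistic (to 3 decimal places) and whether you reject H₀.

Ratio total = 14. Expected counts: 126×2/14 = 18, 126×1/14 = 9, 126×6/14 = 54, 126×1/14 = 9, 126×4/14 = 36.
cat         O        E   (O−E)²/E
ch 1       17       18     0.0556
ch 2       11        9     0.4444
ch 3       51       54     0.1667
ch 4       10        9     0.1111
ch 5       37       36     0.0278
Sum = 0.806
df = 4. Since 0.806 < 7.779, we do not reject H₀.

0.806; do not reject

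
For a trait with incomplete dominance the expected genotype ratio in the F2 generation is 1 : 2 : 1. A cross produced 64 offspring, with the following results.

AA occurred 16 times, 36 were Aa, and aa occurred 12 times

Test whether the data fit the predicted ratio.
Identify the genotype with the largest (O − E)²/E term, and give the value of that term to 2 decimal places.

aa, 1.00

Ratio total = 4. Expected counts: 64×1/4 = 16, 64×2/4 = 32, 64×1/4 = 16.
χ² = (16−16)²/16 + (36−32)²/32 + (12−16)²/16
   = 0.000 + 0.500 + 1.000
The largest term is for aa: 1.00.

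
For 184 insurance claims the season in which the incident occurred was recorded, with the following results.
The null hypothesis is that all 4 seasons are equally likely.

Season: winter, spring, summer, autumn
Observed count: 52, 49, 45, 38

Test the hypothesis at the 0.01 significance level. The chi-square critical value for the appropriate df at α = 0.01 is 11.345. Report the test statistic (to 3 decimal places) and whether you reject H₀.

2.391; do not reject

Under H₀ each category has probability 1/4, so each expected count is 184/4 = 46.
winter: (52 − 46)²/46 = 36/46 = 0.7826
spring: (49 − 46)²/46 = 9/46 = 0.1957
summer: (45 − 46)²/46 = 1/46 = 0.0217
autumn: (38 − 46)²/46 = 64/46 = 1.3913
Sum = 2.391
df = 3. Since 2.391 < 11.345, we do not reject H₀.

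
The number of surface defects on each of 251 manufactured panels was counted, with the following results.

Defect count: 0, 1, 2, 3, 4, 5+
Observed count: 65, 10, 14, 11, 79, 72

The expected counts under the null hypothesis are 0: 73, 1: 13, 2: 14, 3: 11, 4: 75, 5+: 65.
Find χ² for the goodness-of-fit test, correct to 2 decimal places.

0: (65 − 73)²/73 = 64/73 = 0.877
1: (10 − 13)²/13 = 9/13 = 0.692
2: (14 − 14)²/14 = 0/14 = 0.000
3: (11 − 11)²/11 = 0/11 = 0.000
4: (79 − 75)²/75 = 16/75 = 0.213
5+: (72 − 65)²/65 = 49/65 = 0.754
Sum = 2.54

2.54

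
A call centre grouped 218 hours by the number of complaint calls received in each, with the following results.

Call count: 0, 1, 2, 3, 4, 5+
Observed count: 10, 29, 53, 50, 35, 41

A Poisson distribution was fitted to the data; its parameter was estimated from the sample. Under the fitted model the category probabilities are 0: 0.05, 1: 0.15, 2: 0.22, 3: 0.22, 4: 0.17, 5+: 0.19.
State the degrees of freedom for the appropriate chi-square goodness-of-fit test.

There are k = 6 categories and 1 parameter estimated from the data, so df = 6 − 1 − 1 = 4.

4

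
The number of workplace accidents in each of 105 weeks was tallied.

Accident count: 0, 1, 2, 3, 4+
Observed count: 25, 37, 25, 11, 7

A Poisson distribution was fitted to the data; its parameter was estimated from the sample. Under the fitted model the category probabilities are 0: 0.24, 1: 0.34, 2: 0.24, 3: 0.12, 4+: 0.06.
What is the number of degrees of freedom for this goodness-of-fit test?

3

There are k = 5 categories and 1 parameter estimated from the data, so df = 5 − 1 − 1 = 3.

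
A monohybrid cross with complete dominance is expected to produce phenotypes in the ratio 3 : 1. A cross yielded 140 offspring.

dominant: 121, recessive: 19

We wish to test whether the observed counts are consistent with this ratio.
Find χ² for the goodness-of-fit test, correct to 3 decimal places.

Ratio total = 4. Expected counts: 140×3/4 = 105, 140×1/4 = 35.
dominant: (121 − 105)²/105 = 256/105 = 2.4381
recessive: (19 − 35)²/35 = 256/35 = 7.3143
Sum = 9.752

9.752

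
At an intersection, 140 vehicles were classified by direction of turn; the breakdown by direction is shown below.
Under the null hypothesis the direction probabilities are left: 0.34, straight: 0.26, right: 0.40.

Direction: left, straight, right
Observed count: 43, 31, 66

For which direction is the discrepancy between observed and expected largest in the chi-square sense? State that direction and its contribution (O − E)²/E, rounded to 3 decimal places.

Expected counts E_i = n·p_i: 140×0.34 = 47.6, 140×0.26 = 36.4, 140×0.40 = 56.
χ² = (43−47.6)²/47.6 + (31−36.4)²/36.4 + (66−56)²/56
   = 0.4445 + 0.8011 + 1.7857
The largest term is for right: 1.786.

right, 1.786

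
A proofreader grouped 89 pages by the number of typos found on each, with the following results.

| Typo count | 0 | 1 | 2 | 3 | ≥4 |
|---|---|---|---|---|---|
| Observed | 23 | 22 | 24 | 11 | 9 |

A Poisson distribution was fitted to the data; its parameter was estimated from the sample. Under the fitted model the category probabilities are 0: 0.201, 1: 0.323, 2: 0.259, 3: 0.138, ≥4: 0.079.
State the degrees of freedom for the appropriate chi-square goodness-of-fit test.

There are k = 5 categories and 1 parameter estimated from the data, so df = 5 − 1 − 1 = 3.

3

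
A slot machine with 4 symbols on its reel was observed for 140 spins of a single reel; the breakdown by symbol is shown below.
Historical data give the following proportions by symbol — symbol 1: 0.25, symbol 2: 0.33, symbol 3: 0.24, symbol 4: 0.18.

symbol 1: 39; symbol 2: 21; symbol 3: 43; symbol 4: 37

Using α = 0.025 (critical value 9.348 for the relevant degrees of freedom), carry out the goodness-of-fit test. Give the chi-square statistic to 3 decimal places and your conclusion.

Expected counts E_i = n·p_i: 140×0.25 = 35, 140×0.33 = 46.2, 140×0.24 = 33.6, 140×0.18 = 25.2.
χ² = (39−35)²/35 + (21−46.2)²/46.2 + (43−33.6)²/33.6 + (37−25.2)²/25.2
   = 0.4571 + 13.7455 + 2.6298 + 5.5254
Sum = 22.358
df = 3. Since 22.358 > 9.348, we reject H₀.

22.358; reject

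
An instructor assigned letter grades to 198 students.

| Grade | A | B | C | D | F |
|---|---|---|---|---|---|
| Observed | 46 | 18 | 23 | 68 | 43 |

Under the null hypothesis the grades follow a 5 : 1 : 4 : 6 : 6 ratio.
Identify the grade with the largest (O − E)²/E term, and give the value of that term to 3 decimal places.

Ratio total = 22. Expected counts: 198×5/22 = 45, 198×1/22 = 9, 198×4/22 = 36, 198×6/22 = 54, 198×6/22 = 54.
χ² = (46−45)²/45 + (18−9)²/9 + (23−36)²/36 + (68−54)²/54 + (43−54)²/54
   = 0.0222 + 9.0000 + 4.6944 + 3.6296 + 2.2407
The largest term is for B: 9.000.

B, 9.000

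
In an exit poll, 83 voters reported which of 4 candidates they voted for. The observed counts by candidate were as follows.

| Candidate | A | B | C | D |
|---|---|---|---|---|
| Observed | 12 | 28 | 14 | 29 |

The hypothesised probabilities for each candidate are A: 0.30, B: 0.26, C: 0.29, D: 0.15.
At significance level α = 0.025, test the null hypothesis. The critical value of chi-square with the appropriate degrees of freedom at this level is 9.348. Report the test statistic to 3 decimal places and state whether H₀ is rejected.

Expected counts E_i = n·p_i: 83×0.30 = 24.9, 83×0.26 = 21.58, 83×0.29 = 24.07, 83×0.15 = 12.45.
A: (12 − 24.9)²/24.9 = 166.41/24.9 = 6.6831
B: (28 − 21.58)²/21.58 = 41.2164/21.58 = 1.9099
C: (14 − 24.07)²/24.07 = 101.4049/24.07 = 4.2129
D: (29 − 12.45)²/12.45 = 273.9025/12.45 = 22.0002
Sum = 34.806
df = 3. Since 34.806 > 9.348, we reject H₀.

34.806; reject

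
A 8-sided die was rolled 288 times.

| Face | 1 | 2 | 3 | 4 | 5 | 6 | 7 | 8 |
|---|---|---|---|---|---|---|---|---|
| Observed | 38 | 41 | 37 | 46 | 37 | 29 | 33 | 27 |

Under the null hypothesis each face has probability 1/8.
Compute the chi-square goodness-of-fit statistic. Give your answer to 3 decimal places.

Expected count for each of the 8 categories: 288/8 = 36.
1: (38 − 36)²/36 = 4/36 = 0.1111
2: (41 − 36)²/36 = 25/36 = 0.6944
3: (37 − 36)²/36 = 1/36 = 0.0278
4: (46 − 36)²/36 = 100/36 = 2.7778
5: (37 − 36)²/36 = 1/36 = 0.0278
6: (29 − 36)²/36 = 49/36 = 1.3611
7: (33 − 36)²/36 = 9/36 = 0.2500
8: (27 − 36)²/36 = 81/36 = 2.2500
Sum = 7.500

7.500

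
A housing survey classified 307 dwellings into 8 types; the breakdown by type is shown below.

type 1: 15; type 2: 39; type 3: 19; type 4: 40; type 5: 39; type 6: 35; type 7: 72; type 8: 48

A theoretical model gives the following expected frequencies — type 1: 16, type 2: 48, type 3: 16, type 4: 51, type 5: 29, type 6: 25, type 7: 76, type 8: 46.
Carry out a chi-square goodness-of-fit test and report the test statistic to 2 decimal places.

cat         O        E   (O−E)²/E
type 1     15       16      0.063
type 2     39       48      1.688
type 3     19       16      0.563
type 4     40       51      2.373
type 5     39       29      3.448
type 6     35       25      4.000
type 7     72       76      0.211
type 8     48       46      0.087
Sum = 12.43

12.43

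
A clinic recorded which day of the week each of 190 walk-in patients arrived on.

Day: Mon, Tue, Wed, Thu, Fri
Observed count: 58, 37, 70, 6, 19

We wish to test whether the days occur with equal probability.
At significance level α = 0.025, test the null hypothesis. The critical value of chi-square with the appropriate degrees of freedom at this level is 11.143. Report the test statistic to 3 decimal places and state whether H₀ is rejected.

Under H₀ each category has probability 1/5, so each expected count is 190/5 = 38.
Mon: (58 − 38)²/38 = 400/38 = 10.5263
Tue: (37 − 38)²/38 = 1/38 = 0.0263
Wed: (70 − 38)²/38 = 1024/38 = 26.9474
Thu: (6 − 38)²/38 = 1024/38 = 26.9474
Fri: (19 − 38)²/38 = 361/38 = 9.5000
Sum = 73.947
df = 4. Since 73.947 > 11.143, we reject H₀.

73.947; reject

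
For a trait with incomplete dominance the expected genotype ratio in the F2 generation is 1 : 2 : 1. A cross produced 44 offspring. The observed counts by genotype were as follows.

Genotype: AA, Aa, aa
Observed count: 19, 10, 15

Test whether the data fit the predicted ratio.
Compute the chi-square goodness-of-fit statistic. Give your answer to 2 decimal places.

13.82

Ratio total = 4. Expected counts: 44×1/4 = 11, 44×2/4 = 22, 44×1/4 = 11.
AA: (19 − 11)²/11 = 64/11 = 5.818
Aa: (10 − 22)²/22 = 144/22 = 6.545
aa: (15 − 11)²/11 = 16/11 = 1.455
Sum = 13.82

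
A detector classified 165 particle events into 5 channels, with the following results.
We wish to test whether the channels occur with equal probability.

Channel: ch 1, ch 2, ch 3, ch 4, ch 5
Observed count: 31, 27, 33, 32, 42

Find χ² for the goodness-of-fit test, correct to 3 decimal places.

Expected count for each of the 5 categories: 165/5 = 33.
cat         O        E   (O−E)²/E
ch 1       31       33     0.1212
ch 2       27       33     1.0909
ch 3       33       33     0.0000
ch 4       32       33     0.0303
ch 5       42       33     2.4545
Sum = 3.697

3.697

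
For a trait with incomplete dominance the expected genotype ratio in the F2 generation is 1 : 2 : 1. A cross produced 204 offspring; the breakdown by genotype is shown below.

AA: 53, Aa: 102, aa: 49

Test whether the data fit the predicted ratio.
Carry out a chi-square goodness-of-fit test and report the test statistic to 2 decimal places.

0.16

Ratio total = 4. Expected counts: 204×1/4 = 51, 204×2/4 = 102, 204×1/4 = 51.
AA: (53 − 51)²/51 = 4/51 = 0.078
Aa: (102 − 102)²/102 = 0/102 = 0.000
aa: (49 − 51)²/51 = 4/51 = 0.078
Sum = 0.16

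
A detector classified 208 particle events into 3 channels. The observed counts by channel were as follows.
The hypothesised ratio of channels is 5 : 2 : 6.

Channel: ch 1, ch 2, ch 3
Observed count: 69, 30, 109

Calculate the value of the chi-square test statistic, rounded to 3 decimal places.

Ratio total = 13. Expected counts: 208×5/13 = 80, 208×2/13 = 32, 208×6/13 = 96.
cat         O        E   (O−E)²/E
ch 1       69       80     1.5125
ch 2       30       32     0.1250
ch 3      109       96     1.7604
Sum = 3.398

3.398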